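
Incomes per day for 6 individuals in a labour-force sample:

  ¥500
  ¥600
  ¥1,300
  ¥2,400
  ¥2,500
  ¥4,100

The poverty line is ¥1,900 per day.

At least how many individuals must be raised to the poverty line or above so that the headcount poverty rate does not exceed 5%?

3

Currently q = 3 of N = 6 are below the line (H = 0.500).
A headcount ratio of at most 5% allows at most ⌊0.05 × 6⌋ = 0 poor individuals.
So at least 3 − 0 = 3 must be lifted.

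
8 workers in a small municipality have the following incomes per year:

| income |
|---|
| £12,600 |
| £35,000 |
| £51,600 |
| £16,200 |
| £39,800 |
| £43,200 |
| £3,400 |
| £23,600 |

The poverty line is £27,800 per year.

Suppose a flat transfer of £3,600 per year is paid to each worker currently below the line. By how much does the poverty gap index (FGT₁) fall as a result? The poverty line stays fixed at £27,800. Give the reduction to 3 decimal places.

Before: below the line — £3,400, £12,600, £16,200, £23,600; poverty gap index (FGT₁) = 0.24910.
After the £3,600 transfer: below the line — £7,000, £16,200, £19,800, £27,200; poverty gap index (FGT₁) = 0.18435.
Reduction = 0.24910 − 0.18435 = 0.065.

0.065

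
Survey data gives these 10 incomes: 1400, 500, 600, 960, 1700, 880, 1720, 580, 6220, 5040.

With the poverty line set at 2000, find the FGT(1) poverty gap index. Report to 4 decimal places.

0.3830

Incomes under z: 500, 580, 600, 880, 960, 1400, 1700, 1720 (q = 8 of N = 10).
Gap ratios (z−y)/z: (2000−500)/2000 = 0.7500; (2000−580)/2000 = 0.7100; (2000−600)/2000 = 0.7000; (2000−880)/2000 = 0.5600; (2000−960)/2000 = 0.5200; (2000−1400)/2000 = 0.3000; (2000−1700)/2000 = 0.1500; (2000−1720)/2000 = 0.1400.
Σ = 3.830000. Dividing by the full population N = 10 gives P₁ = 0.3830.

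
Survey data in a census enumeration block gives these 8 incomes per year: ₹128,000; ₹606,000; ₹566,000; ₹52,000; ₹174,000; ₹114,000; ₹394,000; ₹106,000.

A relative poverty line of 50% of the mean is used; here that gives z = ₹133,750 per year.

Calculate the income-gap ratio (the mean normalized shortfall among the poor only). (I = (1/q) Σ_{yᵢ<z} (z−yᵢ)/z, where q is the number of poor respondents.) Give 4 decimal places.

Below z: ₹52,000, ₹106,000, ₹114,000, ₹128,000 (q = 4 of N = 8).
Relative gaps: 0.6112, 0.2075, 0.1477, 0.0430; sum = 1.009346.
I averages over the q = 4 poor units only: 1.009346 / 4 = 0.2523.

0.2523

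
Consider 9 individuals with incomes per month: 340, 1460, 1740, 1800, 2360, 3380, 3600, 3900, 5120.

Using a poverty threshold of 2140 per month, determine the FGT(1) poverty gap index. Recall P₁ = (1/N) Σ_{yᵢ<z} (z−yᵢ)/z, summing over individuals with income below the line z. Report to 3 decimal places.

0.167

Poor units: 340, 1460, 1740, 1800 (q = 4 of N = 9).
Normalized shortfalls: (2140−340)/2140 = 0.8411; (2140−1460)/2140 = 0.3178; (2140−1740)/2140 = 0.1869; (2140−1800)/2140 = 0.1589.
Sum of shortfalls = 1.504673; P₁ averages over all N: 1.504673 / 9 = 0.167.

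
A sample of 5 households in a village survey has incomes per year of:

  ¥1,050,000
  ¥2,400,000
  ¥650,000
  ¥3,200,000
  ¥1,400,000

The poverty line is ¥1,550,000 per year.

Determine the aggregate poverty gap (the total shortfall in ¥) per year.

Below z: ¥650,000, ¥1,050,000, ¥1,400,000 (q = 3 of N = 5).
Individual gaps: 1550000−650000 = 900000; 1550000−1050000 = 500000; 1550000−1400000 = 150000.
Aggregate gap = ¥1,550,000.

¥1,550,000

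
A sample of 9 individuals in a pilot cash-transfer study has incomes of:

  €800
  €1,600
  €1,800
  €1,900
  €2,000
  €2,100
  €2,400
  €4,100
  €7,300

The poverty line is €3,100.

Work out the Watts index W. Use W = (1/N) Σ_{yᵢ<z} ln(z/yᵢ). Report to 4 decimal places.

0.4592

Below z: €800, €1,600, €1,800, €1,900, €2,000, €2,100, €2,400 (q = 7 of N = 9).
Log shortfalls: ln(3100/800) = 1.3545; ln(3100/1600) = 0.6614; ln(3100/1800) = 0.5436; ln(3100/1900) = 0.4895; ln(3100/2000) = 0.4383; ln(3100/2100) = 0.3895; ln(3100/2400) = 0.2559.
W = 4.132761 / 9 = 0.4592.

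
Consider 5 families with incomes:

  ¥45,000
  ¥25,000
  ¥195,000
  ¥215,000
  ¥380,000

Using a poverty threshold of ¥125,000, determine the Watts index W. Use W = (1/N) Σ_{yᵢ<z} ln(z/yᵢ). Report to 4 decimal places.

Below the line: ¥25,000, ¥45,000 (q = 2 of N = 5).
ln(z/y) terms: ln(125000/25000) = 1.6094; ln(125000/45000) = 1.0217.
W = 2.631089 / 5 = 0.5262.

0.5262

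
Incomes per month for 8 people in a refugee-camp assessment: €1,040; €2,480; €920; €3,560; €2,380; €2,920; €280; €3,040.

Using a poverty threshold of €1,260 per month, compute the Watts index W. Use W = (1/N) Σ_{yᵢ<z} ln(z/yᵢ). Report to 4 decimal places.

0.2513

Poor units: €280, €920, €1,040 (q = 3 of N = 8).
Log gaps: ln(1260/280) = 1.5041; ln(1260/920) = 0.3145; ln(1260/1040) = 0.1919.
W = 2.010462 / 8 = 0.2513.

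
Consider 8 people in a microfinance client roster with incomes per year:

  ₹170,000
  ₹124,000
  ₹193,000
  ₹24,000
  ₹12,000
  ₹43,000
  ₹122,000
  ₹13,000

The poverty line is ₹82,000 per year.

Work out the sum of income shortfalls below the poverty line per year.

Below z: ₹12,000, ₹13,000, ₹24,000, ₹43,000 (q = 4 of N = 8).
Individual gaps: 82000−12000 = 70000; 82000−13000 = 69000; 82000−24000 = 58000; 82000−43000 = 39000.
Aggregate gap = ₹236,000.

₹236,000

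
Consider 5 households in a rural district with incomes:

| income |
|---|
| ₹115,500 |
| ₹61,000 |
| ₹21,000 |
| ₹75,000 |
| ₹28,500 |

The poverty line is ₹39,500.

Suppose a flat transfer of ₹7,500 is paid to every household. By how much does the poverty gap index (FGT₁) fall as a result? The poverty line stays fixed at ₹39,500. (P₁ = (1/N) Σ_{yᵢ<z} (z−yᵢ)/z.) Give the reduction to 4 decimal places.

0.0759

Before: below the line — ₹21,000, ₹28,500; poverty gap index (FGT₁) = 0.149367.
After the ₹7,500 transfer: below the line — ₹28,500, ₹36,000; poverty gap index (FGT₁) = 0.073418.
Reduction = 0.149367 − 0.073418 = 0.0759.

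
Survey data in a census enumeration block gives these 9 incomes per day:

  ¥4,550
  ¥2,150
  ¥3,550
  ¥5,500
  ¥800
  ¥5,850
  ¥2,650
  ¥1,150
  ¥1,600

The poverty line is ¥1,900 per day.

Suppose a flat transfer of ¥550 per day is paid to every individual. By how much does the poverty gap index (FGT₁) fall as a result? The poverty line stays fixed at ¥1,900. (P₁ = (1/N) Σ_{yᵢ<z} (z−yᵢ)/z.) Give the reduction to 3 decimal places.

Before: below the line — ¥800, ¥1,150, ¥1,600; poverty gap index (FGT₁) = 0.12573.
After the ¥550 transfer: below the line — ¥1,350, ¥1,700; poverty gap index (FGT₁) = 0.04386.
Reduction = 0.12573 − 0.04386 = 0.082.

0.082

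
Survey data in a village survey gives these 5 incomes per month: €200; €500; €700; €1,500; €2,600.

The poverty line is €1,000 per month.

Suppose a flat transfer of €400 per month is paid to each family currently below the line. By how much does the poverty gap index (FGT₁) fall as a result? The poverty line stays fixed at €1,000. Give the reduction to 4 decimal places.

Before: below the line — €200, €500, €700; poverty gap index (FGT₁) = 0.320000.
After the €400 transfer: below the line — €600, €900; poverty gap index (FGT₁) = 0.100000.
Reduction = 0.320000 − 0.100000 = 0.2200.

0.2200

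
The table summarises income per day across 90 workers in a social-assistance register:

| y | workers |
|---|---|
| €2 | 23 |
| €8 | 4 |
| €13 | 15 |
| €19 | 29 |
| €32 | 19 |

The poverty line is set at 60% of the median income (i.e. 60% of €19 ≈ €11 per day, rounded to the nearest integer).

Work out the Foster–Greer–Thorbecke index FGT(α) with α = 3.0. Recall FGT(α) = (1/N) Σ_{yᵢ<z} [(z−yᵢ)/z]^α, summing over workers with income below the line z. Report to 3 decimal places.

0.141

Poor units: 23×€2, 4×€8 (q = 27 of N = 90).
Gap ratios (z−y)/z: (11−2)/11 = 0.8182 (×23); (11−8)/11 = 0.2727 (×4).
Raised to α = 3.0: 0.54771 (×23); 0.02029 (×4).
Sum = 12.678437; FGT(3.0) = 12.678437 / 90 = 0.141.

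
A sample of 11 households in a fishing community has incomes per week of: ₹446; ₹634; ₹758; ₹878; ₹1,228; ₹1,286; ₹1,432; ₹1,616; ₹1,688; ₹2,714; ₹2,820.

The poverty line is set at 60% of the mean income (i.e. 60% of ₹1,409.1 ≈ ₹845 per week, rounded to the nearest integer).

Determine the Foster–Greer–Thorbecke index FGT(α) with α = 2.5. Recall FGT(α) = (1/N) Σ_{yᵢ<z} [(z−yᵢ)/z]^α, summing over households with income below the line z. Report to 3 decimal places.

Incomes under z: ₹446, ₹634, ₹758 (q = 3 of N = 11).
Gap ratios (z−y)/z: (845−446)/845 = 0.4722; (845−634)/845 = 0.2497; (845−758)/845 = 0.1030.
Raised to α = 2.5: 0.15321; 0.03116; 0.00340.
Sum = 0.187770; FGT(2.5) = 0.187770 / 11 = 0.017.

0.017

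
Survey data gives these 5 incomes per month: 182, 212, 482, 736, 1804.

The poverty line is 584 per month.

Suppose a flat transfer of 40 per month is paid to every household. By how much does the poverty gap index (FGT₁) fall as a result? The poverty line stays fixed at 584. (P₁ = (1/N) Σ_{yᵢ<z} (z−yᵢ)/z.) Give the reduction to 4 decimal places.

Before: below the line — 182, 212, 482; poverty gap index (FGT₁) = 0.300000.
After the 40 transfer: below the line — 222, 252, 522; poverty gap index (FGT₁) = 0.258904.
Reduction = 0.300000 − 0.258904 = 0.0411.

0.0411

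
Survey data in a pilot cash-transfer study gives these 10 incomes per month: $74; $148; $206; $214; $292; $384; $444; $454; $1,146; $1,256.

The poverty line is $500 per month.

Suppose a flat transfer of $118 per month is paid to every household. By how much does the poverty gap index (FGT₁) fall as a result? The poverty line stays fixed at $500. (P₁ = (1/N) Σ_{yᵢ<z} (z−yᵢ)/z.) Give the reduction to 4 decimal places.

Before: below the line — $74, $148, $206, $214, $292, $384, $444, $454; poverty gap index (FGT₁) = 0.356800.
After the $118 transfer: below the line — $192, $266, $324, $332, $410; poverty gap index (FGT₁) = 0.195200.
Reduction = 0.356800 − 0.195200 = 0.1616.

0.1616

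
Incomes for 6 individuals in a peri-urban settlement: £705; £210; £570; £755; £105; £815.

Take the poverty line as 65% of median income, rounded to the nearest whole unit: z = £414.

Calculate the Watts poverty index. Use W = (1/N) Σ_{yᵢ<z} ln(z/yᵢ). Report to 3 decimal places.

0.342

Below the line: £105, £210 (q = 2 of N = 6).
ln(z/y) terms: ln(414/105) = 1.3719; ln(414/210) = 0.6788.
W = 2.050664 / 6 = 0.342.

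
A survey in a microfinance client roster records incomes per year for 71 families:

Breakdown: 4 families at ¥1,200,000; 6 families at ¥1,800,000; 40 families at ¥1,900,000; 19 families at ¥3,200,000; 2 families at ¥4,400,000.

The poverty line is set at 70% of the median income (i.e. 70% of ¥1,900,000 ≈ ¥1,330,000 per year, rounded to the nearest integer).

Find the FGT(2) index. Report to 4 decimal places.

0.0005

Incomes under z: 4×¥1,200,000 (q = 4 of N = 71).
Normalized shortfalls: (1330000−1200000)/1330000 = 0.0977 (×4).
Squared: 0.0096 (×4).
Sum = 0.038216; P₂ = 0.038216 / 71 = 0.0005.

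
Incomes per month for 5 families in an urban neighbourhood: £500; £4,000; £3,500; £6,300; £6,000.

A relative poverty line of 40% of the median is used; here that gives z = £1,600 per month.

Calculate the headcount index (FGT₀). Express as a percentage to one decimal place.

1 of the 5 families have income below £1,600.
H = 1/5 = 20.0%.

20.0%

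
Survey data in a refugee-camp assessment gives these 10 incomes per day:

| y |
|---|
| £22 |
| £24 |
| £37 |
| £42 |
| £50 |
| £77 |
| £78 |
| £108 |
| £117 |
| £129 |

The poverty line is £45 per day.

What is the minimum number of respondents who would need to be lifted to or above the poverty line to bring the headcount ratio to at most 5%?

Currently q = 4 of N = 10 are below the line (H = 0.400).
A headcount ratio of at most 5% allows at most ⌊0.05 × 10⌋ = 0 poor respondents.
So at least 4 − 0 = 4 must be lifted.

4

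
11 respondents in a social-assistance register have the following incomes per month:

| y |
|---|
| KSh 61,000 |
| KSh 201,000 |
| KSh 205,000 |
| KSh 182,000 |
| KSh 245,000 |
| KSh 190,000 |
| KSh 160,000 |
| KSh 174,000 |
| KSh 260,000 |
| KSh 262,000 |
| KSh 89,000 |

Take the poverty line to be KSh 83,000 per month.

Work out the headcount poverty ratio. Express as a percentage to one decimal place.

9.1%

1 of the 11 respondents have income below KSh 83,000.
H = 1/11 = 9.1%.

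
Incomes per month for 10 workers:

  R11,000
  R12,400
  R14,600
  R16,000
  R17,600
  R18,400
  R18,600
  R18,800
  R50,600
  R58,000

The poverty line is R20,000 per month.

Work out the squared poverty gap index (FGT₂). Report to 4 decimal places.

0.0489

Incomes under z: R11,000, R12,400, R14,600, R16,000, R17,600, R18,400, R18,600, R18,800 (q = 8 of N = 10).
Normalized shortfalls: (20000−11000)/20000 = 0.4500; (20000−12400)/20000 = 0.3800; (20000−14600)/20000 = 0.2700; (20000−16000)/20000 = 0.2000; (20000−17600)/20000 = 0.1200; (20000−18400)/20000 = 0.0800; (20000−18600)/20000 = 0.0700; (20000−18800)/20000 = 0.0600.
Squared: 0.2025; 0.1444; 0.0729; 0.0400; 0.0144; 0.0064; 0.0049; 0.0036.
Sum = 0.489100; P₂ = 0.489100 / 10 = 0.0489.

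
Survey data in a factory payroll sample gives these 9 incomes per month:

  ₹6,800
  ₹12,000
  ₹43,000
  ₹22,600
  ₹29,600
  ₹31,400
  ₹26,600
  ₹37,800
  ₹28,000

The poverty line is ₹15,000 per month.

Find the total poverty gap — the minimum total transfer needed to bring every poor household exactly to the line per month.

₹11,200

Poor units: ₹6,800, ₹12,000 (q = 2 of N = 9).
Individual gaps: 15000−6800 = 8200; 15000−12000 = 3000.
Aggregate gap = ₹11,200.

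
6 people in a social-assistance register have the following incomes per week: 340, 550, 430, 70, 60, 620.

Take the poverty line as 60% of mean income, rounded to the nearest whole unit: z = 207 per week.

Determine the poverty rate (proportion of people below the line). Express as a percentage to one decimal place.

33.3%

2 of the 6 people have income below 207.
H = 2/6 = 33.3%.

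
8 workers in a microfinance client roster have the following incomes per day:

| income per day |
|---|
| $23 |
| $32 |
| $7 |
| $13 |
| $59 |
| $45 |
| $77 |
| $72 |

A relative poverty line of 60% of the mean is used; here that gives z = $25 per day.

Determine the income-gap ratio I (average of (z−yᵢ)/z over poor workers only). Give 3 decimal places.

Below the line: $7, $13, $23 (q = 3 of N = 8).
Relative gaps: 0.7200, 0.4800, 0.0800; sum = 1.280000.
The income-gap ratio divides by q (the poor only): 1.280000 / 3 = 0.427.

0.427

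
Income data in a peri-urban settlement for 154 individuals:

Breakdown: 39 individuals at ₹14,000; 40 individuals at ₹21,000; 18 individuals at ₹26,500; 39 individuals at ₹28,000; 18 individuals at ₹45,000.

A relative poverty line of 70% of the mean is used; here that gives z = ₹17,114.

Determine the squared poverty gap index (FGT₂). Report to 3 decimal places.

Incomes under z: 39×₹14,000 (q = 39 of N = 154).
Normalized shortfalls: (17114−14000)/17114 = 0.1820 (×39).
Squared: 0.0331 (×39).
Sum = 1.291216; P₂ = 1.291216 / 154 = 0.008.

0.008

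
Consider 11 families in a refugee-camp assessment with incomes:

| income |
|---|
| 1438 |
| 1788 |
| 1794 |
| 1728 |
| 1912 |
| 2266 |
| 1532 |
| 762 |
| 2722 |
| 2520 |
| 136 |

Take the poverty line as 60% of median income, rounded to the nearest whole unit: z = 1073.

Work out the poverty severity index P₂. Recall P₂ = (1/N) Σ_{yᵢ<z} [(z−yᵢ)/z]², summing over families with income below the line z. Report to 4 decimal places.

0.0770

Below the line: 136, 762 (q = 2 of N = 11).
Shortfall ratios: (1073−136)/1073 = 0.8733; (1073−762)/1073 = 0.2898.
Squared: 0.7626; 0.0840.
Sum = 0.846578; P₂ = 0.846578 / 11 = 0.0770.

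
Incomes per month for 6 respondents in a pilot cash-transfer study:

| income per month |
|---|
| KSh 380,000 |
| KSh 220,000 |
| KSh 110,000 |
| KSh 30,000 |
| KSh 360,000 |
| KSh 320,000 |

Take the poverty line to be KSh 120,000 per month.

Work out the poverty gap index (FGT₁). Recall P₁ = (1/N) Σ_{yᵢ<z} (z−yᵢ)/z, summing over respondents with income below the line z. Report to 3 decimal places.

0.139

Below z: KSh 30,000, KSh 110,000 (q = 2 of N = 6).
Normalized shortfalls: (120000−30000)/120000 = 0.7500; (120000−110000)/120000 = 0.0833.
Σ = 0.833333. Dividing by the full population N = 6 gives P₁ = 0.139.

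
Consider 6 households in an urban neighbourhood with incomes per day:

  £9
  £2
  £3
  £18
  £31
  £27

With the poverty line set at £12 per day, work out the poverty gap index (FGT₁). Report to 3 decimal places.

Poor units: £2, £3, £9 (q = 3 of N = 6).
Relative gaps: (12−2)/12 = 0.8333; (12−3)/12 = 0.7500; (12−9)/12 = 0.2500.
Σ = 1.833333. Dividing by the full population N = 6 gives P₁ = 0.306.

0.306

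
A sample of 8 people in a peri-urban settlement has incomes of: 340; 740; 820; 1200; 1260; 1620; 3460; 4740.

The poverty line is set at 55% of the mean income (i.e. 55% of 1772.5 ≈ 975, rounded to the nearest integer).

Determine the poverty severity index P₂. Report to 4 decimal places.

0.0634

Below z: 340, 740, 820 (q = 3 of N = 8).
Gap ratios (z−y)/z: (975−340)/975 = 0.6513; (975−740)/975 = 0.2410; (975−820)/975 = 0.1590.
Squared: 0.4242; 0.0581; 0.0253.
Sum = 0.507535; P₂ = 0.507535 / 8 = 0.0634.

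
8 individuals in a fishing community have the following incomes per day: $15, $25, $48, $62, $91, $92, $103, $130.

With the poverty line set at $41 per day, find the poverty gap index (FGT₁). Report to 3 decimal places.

Incomes under z: $15, $25 (q = 2 of N = 8).
Gap ratios (z−y)/z: (41−15)/41 = 0.6341; (41−25)/41 = 0.3902.
Σ = 1.024390. Dividing by the full population N = 8 gives P₁ = 0.128.

0.128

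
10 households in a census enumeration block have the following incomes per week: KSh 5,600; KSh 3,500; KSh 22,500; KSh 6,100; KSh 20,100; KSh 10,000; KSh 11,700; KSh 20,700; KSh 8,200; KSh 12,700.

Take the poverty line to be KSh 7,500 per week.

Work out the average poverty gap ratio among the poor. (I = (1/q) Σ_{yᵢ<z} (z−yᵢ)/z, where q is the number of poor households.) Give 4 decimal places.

Incomes under z: KSh 3,500, KSh 5,600, KSh 6,100 (q = 3 of N = 10).
Relative gaps: 0.5333, 0.2533, 0.1867; sum = 0.973333.
I averages over the q = 3 poor units only: 0.973333 / 3 = 0.3244.

0.3244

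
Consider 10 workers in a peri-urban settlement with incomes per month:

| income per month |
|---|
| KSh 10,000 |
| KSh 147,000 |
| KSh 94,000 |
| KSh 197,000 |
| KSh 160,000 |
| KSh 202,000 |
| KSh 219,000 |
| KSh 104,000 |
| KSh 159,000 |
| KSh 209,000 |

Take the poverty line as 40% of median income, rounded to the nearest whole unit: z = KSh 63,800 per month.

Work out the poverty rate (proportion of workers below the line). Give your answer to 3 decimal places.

0.100

1 of the 10 workers have income below KSh 63,800.
H = 1/10 = 0.100.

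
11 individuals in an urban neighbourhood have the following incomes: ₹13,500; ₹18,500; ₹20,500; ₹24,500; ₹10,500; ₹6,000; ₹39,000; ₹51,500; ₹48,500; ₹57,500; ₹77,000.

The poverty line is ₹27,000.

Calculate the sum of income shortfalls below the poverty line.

Below z: ₹6,000, ₹10,500, ₹13,500, ₹18,500, ₹20,500, ₹24,500 (q = 6 of N = 11).
Individual gaps: 27000−6000 = 21000; 27000−10500 = 16500; 27000−13500 = 13500; 27000−18500 = 8500; 27000−20500 = 6500; 27000−24500 = 2500.
Aggregate gap = ₹68,500.

₹68,500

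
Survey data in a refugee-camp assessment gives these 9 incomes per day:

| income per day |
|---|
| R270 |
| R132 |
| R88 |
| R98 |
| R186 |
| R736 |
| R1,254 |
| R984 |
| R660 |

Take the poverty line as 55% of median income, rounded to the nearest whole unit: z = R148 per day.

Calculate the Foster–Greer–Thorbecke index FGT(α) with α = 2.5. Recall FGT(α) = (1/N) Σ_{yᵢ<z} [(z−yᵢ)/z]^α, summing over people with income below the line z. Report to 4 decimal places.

Incomes under z: R88, R98, R132 (q = 3 of N = 9).
Relative gaps: (148−88)/148 = 0.4054; (148−98)/148 = 0.3378; (148−132)/148 = 0.1081.
Raised to α = 2.5: 0.10465; 0.06634; 0.00384.
Sum = 0.174828; FGT(2.5) = 0.174828 / 9 = 0.0194.

0.0194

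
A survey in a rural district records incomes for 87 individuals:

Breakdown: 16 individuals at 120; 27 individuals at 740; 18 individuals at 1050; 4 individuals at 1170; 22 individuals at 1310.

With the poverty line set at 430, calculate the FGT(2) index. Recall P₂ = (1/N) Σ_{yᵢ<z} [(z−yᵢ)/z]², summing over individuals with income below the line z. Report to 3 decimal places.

Below z: 16×120 (q = 16 of N = 87).
Gap ratios (z−y)/z: (430−120)/430 = 0.7209 (×16).
Squared: 0.5197 (×16).
Sum = 8.315846; P₂ = 8.315846 / 87 = 0.096.

0.096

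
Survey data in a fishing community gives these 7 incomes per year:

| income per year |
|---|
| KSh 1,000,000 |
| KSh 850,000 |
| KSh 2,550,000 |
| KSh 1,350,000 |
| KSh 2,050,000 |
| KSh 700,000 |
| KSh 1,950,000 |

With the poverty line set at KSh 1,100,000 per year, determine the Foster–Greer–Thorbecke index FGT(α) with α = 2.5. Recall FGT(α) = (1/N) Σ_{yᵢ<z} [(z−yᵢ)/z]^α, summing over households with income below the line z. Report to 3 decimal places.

0.015

Poor units: KSh 700,000, KSh 850,000, KSh 1,000,000 (q = 3 of N = 7).
Normalized shortfalls: (1100000−700000)/1100000 = 0.3636; (1100000−850000)/1100000 = 0.2273; (1100000−1000000)/1100000 = 0.0909.
Raised to α = 2.5: 0.07974; 0.02462; 0.00249.
Sum = 0.106855; FGT(2.5) = 0.106855 / 7 = 0.015.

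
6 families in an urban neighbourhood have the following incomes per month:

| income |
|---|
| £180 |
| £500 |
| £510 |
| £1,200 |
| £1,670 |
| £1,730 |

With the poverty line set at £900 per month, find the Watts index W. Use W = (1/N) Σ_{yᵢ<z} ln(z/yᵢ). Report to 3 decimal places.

0.461

Below z: £180, £500, £510 (q = 3 of N = 6).
Log shortfalls: ln(900/180) = 1.6094; ln(900/500) = 0.5878; ln(900/510) = 0.5680.
W = 2.765209 / 6 = 0.461.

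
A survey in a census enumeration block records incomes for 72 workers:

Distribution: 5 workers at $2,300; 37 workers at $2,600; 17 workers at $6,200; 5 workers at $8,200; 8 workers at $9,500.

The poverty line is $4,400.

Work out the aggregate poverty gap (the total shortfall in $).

$77,100

Below the line: 5×$2,300, 37×$2,600 (q = 42 of N = 72).
Individual gaps: 5×(4400−2300) = 10500; 37×(4400−2600) = 66600.
Aggregate gap = $77,100.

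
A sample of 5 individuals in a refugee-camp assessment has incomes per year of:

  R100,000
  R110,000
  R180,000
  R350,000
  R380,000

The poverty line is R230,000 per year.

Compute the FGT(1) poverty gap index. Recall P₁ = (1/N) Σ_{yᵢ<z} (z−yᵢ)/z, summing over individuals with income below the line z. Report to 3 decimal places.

Below z: R100,000, R110,000, R180,000 (q = 3 of N = 5).
Normalized shortfalls: (230000−100000)/230000 = 0.5652; (230000−110000)/230000 = 0.5217; (230000−180000)/230000 = 0.2174.
Σ = 1.304348. Dividing by the full population N = 5 gives P₁ = 0.261.

0.261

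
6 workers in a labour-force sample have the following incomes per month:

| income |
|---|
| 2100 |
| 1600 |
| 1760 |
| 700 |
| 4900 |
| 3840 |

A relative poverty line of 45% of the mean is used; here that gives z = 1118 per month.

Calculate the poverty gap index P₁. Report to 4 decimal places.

0.0623

Below the line: 700 (q = 1 of N = 6).
Shortfall ratios: (1118−700)/1118 = 0.3739.
Sum of shortfalls = 0.373882; P₁ averages over all N: 0.373882 / 6 = 0.0623.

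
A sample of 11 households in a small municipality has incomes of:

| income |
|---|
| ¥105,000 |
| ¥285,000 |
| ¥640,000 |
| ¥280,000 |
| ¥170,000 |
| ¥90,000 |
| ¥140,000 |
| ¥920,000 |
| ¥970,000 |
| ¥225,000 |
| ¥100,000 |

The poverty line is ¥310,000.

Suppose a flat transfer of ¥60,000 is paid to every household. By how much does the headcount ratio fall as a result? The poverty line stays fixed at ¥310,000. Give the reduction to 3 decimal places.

Before: below the line — ¥90,000, ¥100,000, ¥105,000, ¥140,000, ¥170,000, ¥225,000, ¥280,000, ¥285,000; headcount ratio = 0.72727.
After the ¥60,000 transfer: below the line — ¥150,000, ¥160,000, ¥165,000, ¥200,000, ¥230,000, ¥285,000; headcount ratio = 0.54545.
Reduction = 0.72727 − 0.54545 = 0.182.

0.182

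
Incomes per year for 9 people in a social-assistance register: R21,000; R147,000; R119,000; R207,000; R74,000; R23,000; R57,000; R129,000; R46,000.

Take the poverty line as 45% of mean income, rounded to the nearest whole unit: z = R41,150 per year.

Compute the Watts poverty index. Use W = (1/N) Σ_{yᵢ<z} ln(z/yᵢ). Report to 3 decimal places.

0.139

Below the line: R21,000, R23,000 (q = 2 of N = 9).
ln(z/y) terms: ln(41150/21000) = 0.6727; ln(41150/23000) = 0.5817.
W = 1.254431 / 9 = 0.139.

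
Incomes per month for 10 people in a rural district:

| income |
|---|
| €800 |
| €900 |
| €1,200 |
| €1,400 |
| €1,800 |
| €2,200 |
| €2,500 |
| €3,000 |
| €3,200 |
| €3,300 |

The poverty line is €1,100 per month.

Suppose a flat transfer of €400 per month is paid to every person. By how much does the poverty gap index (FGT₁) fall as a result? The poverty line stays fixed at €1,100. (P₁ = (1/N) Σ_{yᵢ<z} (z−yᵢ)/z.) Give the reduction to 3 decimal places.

0.045

Before: below the line — €800, €900; poverty gap index (FGT₁) = 0.04545.
After the €400 transfer: below the line — none; poverty gap index (FGT₁) = 0.00000.
Reduction = 0.04545 − 0.00000 = 0.045.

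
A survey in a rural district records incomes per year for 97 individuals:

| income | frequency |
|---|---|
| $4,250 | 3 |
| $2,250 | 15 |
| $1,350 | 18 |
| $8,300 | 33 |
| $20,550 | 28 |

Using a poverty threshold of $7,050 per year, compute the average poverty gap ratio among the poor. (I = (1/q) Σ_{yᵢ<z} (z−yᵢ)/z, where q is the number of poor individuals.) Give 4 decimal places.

Below z: 18×$1,350, 15×$2,250, 3×$4,250 (q = 36 of N = 97).
Relative gaps: 0.8085 (×18), 0.6809 (×15), 0.3972 (×3); sum = 25.957447.
I averages over the q = 36 poor units only: 25.957447 / 36 = 0.7210.

0.7210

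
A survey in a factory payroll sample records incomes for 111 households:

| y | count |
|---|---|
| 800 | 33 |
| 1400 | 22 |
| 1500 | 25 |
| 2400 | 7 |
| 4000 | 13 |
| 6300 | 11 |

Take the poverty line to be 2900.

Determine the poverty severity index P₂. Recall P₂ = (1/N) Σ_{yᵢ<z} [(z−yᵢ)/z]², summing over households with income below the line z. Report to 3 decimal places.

Below the line: 33×800, 22×1400, 25×1500, 7×2400 (q = 87 of N = 111).
Shortfall ratios: (2900−800)/2900 = 0.7241 (×33); (2900−1400)/2900 = 0.5172 (×22); (2900−1500)/2900 = 0.4828 (×25); (2900−2400)/2900 = 0.1724 (×7).
Squared: 0.5244 (×33); 0.2675 (×22); 0.2331 (×25); 0.0297 (×7).
Sum = 29.224732; P₂ = 29.224732 / 111 = 0.263.

0.263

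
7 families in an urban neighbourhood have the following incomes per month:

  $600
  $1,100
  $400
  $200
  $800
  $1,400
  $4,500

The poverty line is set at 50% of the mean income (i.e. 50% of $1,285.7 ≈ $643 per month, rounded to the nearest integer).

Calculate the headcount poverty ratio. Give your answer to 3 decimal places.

3 of the 7 families have income below $643.
H = 3/7 = 0.429.

0.429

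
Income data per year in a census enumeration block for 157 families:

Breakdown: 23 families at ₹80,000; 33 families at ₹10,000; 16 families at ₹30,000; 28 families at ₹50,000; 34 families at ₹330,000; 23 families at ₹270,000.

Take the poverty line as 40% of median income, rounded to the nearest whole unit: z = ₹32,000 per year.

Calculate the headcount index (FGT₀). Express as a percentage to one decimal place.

49 of the 157 families have income below ₹32,000.
H = 49/157 = 31.2%.

31.2%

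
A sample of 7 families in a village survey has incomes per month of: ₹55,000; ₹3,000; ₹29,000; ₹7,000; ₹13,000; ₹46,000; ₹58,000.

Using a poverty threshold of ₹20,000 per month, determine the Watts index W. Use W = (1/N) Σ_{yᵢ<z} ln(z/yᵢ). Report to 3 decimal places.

Poor units: ₹3,000, ₹7,000, ₹13,000 (q = 3 of N = 7).
ln(z/y) terms: ln(20000/3000) = 1.8971; ln(20000/7000) = 1.0498; ln(20000/13000) = 0.4308.
W = 3.377725 / 7 = 0.483.

0.483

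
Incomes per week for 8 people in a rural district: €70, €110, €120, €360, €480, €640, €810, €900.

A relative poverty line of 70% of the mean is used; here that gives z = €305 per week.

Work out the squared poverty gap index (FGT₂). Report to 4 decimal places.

Poor units: €70, €110, €120 (q = 3 of N = 8).
Gap ratios (z−y)/z: (305−70)/305 = 0.7705; (305−110)/305 = 0.6393; (305−120)/305 = 0.6066.
Squared: 0.5937; 0.4088; 0.3679.
Sum = 1.370331; P₂ = 1.370331 / 8 = 0.1713.

0.1713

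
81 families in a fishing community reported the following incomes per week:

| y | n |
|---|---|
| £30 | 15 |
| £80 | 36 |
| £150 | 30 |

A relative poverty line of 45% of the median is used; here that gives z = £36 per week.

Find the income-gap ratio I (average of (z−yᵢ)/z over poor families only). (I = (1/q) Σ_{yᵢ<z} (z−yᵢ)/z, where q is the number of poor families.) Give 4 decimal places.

Poor units: 15×£30 (q = 15 of N = 81).
Relative gaps: 0.1667 (×15); sum = 2.500000.
The income-gap ratio divides by q (the poor only): 2.500000 / 15 = 0.1667.

0.1667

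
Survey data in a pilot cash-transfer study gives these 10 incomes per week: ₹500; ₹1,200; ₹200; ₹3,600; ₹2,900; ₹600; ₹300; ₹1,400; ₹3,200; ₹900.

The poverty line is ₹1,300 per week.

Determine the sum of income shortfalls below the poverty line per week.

Incomes under z: ₹200, ₹300, ₹500, ₹600, ₹900, ₹1,200 (q = 6 of N = 10).
Individual gaps: 1300−200 = 1100; 1300−300 = 1000; 1300−500 = 800; 1300−600 = 700; 1300−900 = 400; 1300−1200 = 100.
Aggregate gap = ₹4,100.

₹4,100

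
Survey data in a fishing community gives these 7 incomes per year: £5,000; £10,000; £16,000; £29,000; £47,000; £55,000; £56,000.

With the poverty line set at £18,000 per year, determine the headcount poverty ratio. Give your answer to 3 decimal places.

0.429

3 of the 7 respondents have income below £18,000.
H = 3/7 = 0.429.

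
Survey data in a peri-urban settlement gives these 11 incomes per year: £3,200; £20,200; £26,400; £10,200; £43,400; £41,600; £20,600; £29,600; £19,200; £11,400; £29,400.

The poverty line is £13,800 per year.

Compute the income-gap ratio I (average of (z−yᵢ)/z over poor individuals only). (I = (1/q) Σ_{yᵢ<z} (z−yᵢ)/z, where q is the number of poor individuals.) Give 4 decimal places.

Poor units: £3,200, £10,200, £11,400 (q = 3 of N = 11).
Shortfall ratios (z−y)/z: 0.7681, 0.2609, 0.1739; sum = 1.202899.
The income-gap ratio divides by q (the poor only): 1.202899 / 3 = 0.4010.

0.4010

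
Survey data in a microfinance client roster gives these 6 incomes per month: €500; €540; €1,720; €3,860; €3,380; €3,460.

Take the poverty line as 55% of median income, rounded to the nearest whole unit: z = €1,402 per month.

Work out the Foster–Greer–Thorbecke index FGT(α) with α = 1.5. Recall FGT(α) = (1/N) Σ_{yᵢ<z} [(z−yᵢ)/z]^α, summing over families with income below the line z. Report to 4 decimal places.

0.1664

Below the line: €500, €540 (q = 2 of N = 6).
Gap ratios (z−y)/z: (1402−500)/1402 = 0.6434; (1402−540)/1402 = 0.6148.
Raised to α = 1.5: 0.51605; 0.48210.
Sum = 0.998147; FGT(1.5) = 0.998147 / 6 = 0.1664.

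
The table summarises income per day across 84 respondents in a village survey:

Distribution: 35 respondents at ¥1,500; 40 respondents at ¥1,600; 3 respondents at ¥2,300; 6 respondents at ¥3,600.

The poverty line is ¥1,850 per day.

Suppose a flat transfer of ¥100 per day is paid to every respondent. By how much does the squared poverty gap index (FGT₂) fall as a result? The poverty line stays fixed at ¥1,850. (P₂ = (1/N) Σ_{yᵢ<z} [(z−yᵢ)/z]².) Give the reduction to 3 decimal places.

Before: below the line — 35×¥1,500, 40×¥1,600; squared poverty gap index (FGT₂) = 0.02361.
After the ¥100 transfer: below the line — 35×¥1,600, 40×¥1,700; squared poverty gap index (FGT₂) = 0.01074.
Reduction = 0.02361 − 0.01074 = 0.013.

0.013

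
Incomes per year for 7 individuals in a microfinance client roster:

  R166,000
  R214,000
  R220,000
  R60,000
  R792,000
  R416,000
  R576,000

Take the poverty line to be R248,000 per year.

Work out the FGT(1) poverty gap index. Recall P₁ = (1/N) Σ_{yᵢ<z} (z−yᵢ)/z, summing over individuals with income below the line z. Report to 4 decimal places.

Below the line: R60,000, R166,000, R214,000, R220,000 (q = 4 of N = 7).
Relative gaps: (248000−60000)/248000 = 0.7581; (248000−166000)/248000 = 0.3306; (248000−214000)/248000 = 0.1371; (248000−220000)/248000 = 0.1129.
Σ = 1.338710. Dividing by the full population N = 7 gives P₁ = 0.1912.

0.1912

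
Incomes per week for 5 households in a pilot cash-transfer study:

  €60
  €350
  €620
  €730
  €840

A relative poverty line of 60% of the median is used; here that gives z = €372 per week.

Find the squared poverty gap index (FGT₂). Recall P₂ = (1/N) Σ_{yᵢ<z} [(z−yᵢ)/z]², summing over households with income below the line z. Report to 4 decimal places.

0.1414

Poor units: €60, €350 (q = 2 of N = 5).
Gap ratios (z−y)/z: (372−60)/372 = 0.8387; (372−350)/372 = 0.0591.
Squared: 0.7034; 0.0035.
Sum = 0.706931; P₂ = 0.706931 / 5 = 0.1414.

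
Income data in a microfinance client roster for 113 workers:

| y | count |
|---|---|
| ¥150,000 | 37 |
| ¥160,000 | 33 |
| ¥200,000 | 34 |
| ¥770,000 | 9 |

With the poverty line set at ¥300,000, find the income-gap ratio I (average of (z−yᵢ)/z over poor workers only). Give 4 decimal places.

0.4349

Below the line: 37×¥150,000, 33×¥160,000, 34×¥200,000 (q = 104 of N = 113).
Relative gaps: 0.5000 (×37), 0.4667 (×33), 0.3333 (×34); sum = 45.233333.
I averages over the q = 104 poor units only: 45.233333 / 104 = 0.4349.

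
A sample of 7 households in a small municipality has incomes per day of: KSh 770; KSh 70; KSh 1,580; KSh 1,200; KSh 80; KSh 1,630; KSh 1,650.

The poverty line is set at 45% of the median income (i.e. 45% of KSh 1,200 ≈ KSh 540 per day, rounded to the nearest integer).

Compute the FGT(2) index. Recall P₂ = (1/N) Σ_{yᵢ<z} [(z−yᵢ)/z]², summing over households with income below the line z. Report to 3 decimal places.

0.212

Below z: KSh 70, KSh 80 (q = 2 of N = 7).
Normalized shortfalls: (540−70)/540 = 0.8704; (540−80)/540 = 0.8519.
Squared: 0.7575; 0.7257.
Sum = 1.483196; P₂ = 1.483196 / 7 = 0.212.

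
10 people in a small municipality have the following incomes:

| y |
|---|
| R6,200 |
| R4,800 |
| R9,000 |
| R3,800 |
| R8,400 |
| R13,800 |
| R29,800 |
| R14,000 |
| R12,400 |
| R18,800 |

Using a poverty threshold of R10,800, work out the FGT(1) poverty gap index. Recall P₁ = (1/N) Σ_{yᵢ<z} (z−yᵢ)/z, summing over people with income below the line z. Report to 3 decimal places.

0.202

Below z: R3,800, R4,800, R6,200, R8,400, R9,000 (q = 5 of N = 10).
Normalized shortfalls: (10800−3800)/10800 = 0.6481; (10800−4800)/10800 = 0.5556; (10800−6200)/10800 = 0.4259; (10800−8400)/10800 = 0.2222; (10800−9000)/10800 = 0.1667.
Σ = 2.018519. Dividing by the full population N = 10 gives P₁ = 0.202.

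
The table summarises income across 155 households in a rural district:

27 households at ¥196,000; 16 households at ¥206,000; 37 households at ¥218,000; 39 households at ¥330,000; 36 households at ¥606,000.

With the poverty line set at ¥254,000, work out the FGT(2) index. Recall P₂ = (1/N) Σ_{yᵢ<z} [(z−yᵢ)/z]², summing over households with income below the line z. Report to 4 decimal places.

Below z: 27×¥196,000, 16×¥206,000, 37×¥218,000 (q = 80 of N = 155).
Normalized shortfalls: (254000−196000)/254000 = 0.2283 (×27); (254000−206000)/254000 = 0.1890 (×16); (254000−218000)/254000 = 0.1417 (×37).
Squared: 0.0521 (×27); 0.0357 (×16); 0.0201 (×37).
Sum = 2.722487; P₂ = 2.722487 / 155 = 0.0176.

0.0176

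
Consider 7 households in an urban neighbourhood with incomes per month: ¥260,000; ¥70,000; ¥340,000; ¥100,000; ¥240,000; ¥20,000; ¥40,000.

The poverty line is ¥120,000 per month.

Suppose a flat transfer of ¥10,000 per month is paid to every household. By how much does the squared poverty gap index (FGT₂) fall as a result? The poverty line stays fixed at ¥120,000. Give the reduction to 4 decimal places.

Before: below the line — ¥20,000, ¥40,000, ¥70,000, ¥100,000; squared poverty gap index (FGT₂) = 0.191468.
After the ¥10,000 transfer: below the line — ¥30,000, ¥50,000, ¥80,000, ¥110,000; squared poverty gap index (FGT₂) = 0.145833.
Reduction = 0.191468 − 0.145833 = 0.0456.

0.0456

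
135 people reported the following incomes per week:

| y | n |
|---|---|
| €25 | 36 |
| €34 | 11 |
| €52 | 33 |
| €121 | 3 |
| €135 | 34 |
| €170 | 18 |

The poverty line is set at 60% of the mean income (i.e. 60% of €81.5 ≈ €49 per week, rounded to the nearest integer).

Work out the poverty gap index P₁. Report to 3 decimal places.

0.156

Below the line: 36×€25, 11×€34 (q = 47 of N = 135).
Shortfall ratios: (49−25)/49 = 0.4898 (×36); (49−34)/49 = 0.3061 (×11).
Sum of shortfalls = 21.000000; P₁ averages over all N: 21.000000 / 135 = 0.156.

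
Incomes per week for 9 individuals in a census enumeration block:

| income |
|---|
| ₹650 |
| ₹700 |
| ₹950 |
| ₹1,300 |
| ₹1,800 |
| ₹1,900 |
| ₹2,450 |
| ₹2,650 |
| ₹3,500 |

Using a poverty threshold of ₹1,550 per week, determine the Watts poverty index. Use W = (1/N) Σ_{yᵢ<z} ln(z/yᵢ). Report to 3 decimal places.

0.259

Below the line: ₹650, ₹700, ₹950, ₹1,300 (q = 4 of N = 9).
Log shortfalls: ln(1550/650) = 0.8690; ln(1550/700) = 0.7949; ln(1550/950) = 0.4895; ln(1550/1300) = 0.1759.
W = 2.329407 / 9 = 0.259.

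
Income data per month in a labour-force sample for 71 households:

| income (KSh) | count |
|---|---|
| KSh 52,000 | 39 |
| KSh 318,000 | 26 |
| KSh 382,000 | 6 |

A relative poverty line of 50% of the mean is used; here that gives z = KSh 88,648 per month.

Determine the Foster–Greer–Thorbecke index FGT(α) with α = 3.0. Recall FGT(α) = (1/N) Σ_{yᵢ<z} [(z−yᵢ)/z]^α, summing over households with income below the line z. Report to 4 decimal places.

0.0388

Incomes under z: 39×KSh 52,000 (q = 39 of N = 71).
Gap ratios (z−y)/z: (88648−52000)/88648 = 0.4134 (×39).
Raised to α = 3.0: 0.07066 (×39).
Sum = 2.755552; FGT(3.0) = 2.755552 / 71 = 0.0388.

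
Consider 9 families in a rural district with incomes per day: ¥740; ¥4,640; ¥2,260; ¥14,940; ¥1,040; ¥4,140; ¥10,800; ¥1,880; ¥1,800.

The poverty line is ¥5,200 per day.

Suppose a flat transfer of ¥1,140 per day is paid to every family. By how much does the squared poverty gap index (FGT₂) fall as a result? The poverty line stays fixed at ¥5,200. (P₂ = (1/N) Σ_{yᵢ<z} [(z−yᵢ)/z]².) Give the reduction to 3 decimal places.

0.150

Before: below the line — ¥740, ¥1,040, ¥1,800, ¥1,880, ¥2,260, ¥4,140, ¥4,640; squared poverty gap index (FGT₂) = 0.28707.
After the ¥1,140 transfer: below the line — ¥1,880, ¥2,180, ¥2,940, ¥3,020, ¥3,400; squared poverty gap index (FGT₂) = 0.13660.
Reduction = 0.28707 − 0.13660 = 0.150.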